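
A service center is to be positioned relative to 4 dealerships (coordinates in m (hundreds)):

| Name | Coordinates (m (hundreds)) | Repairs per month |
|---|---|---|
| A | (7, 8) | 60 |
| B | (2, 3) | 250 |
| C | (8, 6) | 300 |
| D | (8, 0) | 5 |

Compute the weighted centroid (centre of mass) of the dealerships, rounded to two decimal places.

(5.46, 4.93)

The minimiser of Σwᵢ‖p−pᵢ‖² is the weighted centroid p* = (Σwᵢpᵢ)/(Σwᵢ).
Σwᵢ = 615.
Σwᵢxᵢ = 60·7 + 250·2 + 300·8 + 5·8 = 3360.
Σwᵢyᵢ = 60·8 + 250·3 + 300·6 + 5·0 = 3030.
x* = 3360/615 = 5.46, y* = 3030/615 = 4.93.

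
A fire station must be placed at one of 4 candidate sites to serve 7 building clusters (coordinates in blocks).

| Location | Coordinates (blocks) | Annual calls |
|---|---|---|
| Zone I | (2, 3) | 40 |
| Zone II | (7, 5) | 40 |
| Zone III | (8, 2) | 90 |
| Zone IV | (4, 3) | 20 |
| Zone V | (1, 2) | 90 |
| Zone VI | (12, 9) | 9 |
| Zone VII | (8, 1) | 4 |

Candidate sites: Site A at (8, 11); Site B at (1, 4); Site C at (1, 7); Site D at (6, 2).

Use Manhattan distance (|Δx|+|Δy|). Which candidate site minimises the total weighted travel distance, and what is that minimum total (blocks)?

Total weighted distance at each candidate:
  Site A (8, 11): total = 3424
  Site B (1, 4): total = 1614
  Site C (1, 7): total = 2359
  Site D (6, 2): total = 1179
Minimum is at Site D with total 1179 blocks.

Site D, total 1179 blocks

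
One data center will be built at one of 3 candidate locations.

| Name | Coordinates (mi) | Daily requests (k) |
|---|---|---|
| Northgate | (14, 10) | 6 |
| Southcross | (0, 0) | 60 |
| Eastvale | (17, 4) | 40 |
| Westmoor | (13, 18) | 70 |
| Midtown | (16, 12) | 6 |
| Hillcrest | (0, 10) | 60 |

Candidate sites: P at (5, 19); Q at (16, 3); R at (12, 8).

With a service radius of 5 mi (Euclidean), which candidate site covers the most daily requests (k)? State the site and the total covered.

Q, covering 40

Coverage radius r = 5 mi; a point is covered iff (Δx)²+(Δy)² ≤ 5² = 25.
  P (5, 19): covers {none} → 0
  Q (16, 3): covers {Eastvale} → 40
  R (12, 8): covers {Northgate} → 6
Maximum coverage at Q: 40 daily requests (k).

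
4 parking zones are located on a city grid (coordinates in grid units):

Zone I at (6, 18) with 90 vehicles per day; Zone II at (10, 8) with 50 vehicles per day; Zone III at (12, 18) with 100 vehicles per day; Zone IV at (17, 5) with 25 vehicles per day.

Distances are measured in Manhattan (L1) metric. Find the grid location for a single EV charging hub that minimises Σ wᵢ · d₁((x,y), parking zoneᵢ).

Manhattan distance separates: Σwᵢ(|x−xᵢ|+|y−yᵢ|) = Σwᵢ|x−xᵢ| + Σwᵢ|y−yᵢ|, so x and y are optimised independently as 1-D weighted medians.
Total weight W = 265; half = 132.5.
x-coordinate, sorted with cumulative weight:
  x=6 (Zone I, w=90) cum 90
  x=10 (Zone II, w=50) cum 140  ← median
  x=12 (Zone III, w=100) cum 240
  x=17 (Zone IV, w=25) cum 265
⇒ x* = 10
y-coordinate, sorted with cumulative weight:
  y=5 (Zone IV, w=25) cum 25
  y=8 (Zone II, w=50) cum 75
  y=18 (Zone I, w=90) cum 165  ← median
  y=18 (Zone III, w=100) cum 265
⇒ y* = 18

(10, 18)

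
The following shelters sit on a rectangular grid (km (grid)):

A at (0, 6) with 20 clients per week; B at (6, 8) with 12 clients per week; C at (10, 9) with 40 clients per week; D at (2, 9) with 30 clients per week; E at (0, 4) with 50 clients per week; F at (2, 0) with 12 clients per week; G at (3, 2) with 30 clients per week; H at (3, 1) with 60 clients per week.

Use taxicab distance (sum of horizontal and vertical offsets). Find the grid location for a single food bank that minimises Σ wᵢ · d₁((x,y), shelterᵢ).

(3, 4)

Manhattan distance separates: Σwᵢ(|x−xᵢ|+|y−yᵢ|) = Σwᵢ|x−xᵢ| + Σwᵢ|y−yᵢ|, so x and y are optimised independently as 1-D weighted medians.
Total weight W = 254; half = 127.
x-coordinate, sorted with cumulative weight:
  x=0 (A, w=20) cum 20
  x=0 (E, w=50) cum 70
  x=2 (D, w=30) cum 100
  x=2 (F, w=12) cum 112
  x=3 (G, w=30) cum 142  ← median
  x=3 (H, w=60) cum 202
  x=6 (B, w=12) cum 214
  x=10 (C, w=40) cum 254
⇒ x* = 3
y-coordinate, sorted with cumulative weight:
  y=0 (F, w=12) cum 12
  y=1 (H, w=60) cum 72
  y=2 (G, w=30) cum 102
  y=4 (E, w=50) cum 152  ← median
  y=6 (A, w=20) cum 172
  y=8 (B, w=12) cum 184
  y=9 (C, w=40) cum 224
  y=9 (D, w=30) cum 254
⇒ y* = 4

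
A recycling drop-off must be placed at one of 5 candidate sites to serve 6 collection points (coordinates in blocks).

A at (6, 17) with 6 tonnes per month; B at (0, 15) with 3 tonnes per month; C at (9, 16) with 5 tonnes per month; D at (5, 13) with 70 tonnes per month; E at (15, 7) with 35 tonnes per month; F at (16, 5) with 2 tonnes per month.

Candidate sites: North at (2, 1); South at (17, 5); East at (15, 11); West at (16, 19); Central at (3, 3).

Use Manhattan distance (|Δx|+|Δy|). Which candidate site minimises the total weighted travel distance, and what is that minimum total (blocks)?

Total weighted distance at each candidate:
  North (2, 1): total = 2029
  South (17, 5): total = 1856
  East (15, 11): total = 1196
  West (16, 19): total = 1855
  Central (3, 3): total = 1672
Minimum is at East with total 1196 blocks.

East, total 1196 blocks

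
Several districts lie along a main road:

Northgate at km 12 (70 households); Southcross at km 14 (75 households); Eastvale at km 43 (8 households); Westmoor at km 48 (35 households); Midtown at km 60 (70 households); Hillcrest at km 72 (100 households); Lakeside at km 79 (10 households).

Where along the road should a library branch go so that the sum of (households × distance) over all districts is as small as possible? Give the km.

x = 48

For a sum of weighted absolute distances on a line, the optimum is the weighted median (not the mean). Total weight W = 368; half-weight = 184.
Sort by position and accumulate weight:
  km 12 (Northgate, w=70) → cum 70
  km 14 (Southcross, w=75) → cum 145
  km 43 (Eastvale, w=8) → cum 153
  km 48 (Westmoor, w=35) → cum 188  ≥ 184 → median here
  km 60 (Midtown, w=70) → cum 258
  km 72 (Hillcrest, w=100) → cum 358
  km 79 (Lakeside, w=10) → cum 368
Optimal location: km 48.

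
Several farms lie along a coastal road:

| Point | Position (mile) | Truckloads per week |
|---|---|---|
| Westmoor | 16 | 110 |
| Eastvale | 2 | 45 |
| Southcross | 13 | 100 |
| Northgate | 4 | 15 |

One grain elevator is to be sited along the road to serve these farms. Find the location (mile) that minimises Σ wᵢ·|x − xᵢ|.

For a sum of weighted absolute distances on a line, the optimum is the weighted median (not the mean). Total weight W = 270; half-weight = 135.
Sort by position and accumulate weight:
  mile 2 (Eastvale, w=45) → cum 45
  mile 4 (Northgate, w=15) → cum 60
  mile 13 (Southcross, w=100) → cum 160  ≥ 135 → median here
  mile 16 (Westmoor, w=110) → cum 270
Optimal location: mile 13.

x = 13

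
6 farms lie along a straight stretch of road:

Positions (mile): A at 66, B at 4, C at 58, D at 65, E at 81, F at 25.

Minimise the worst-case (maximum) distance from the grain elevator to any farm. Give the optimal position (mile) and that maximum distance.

The 1-center on a line is the midpoint of the two extreme points: leftmost at 4, rightmost at 81.
Optimal location = (4 + 81)/2 = 42.5; maximum distance = (81 − 4)/2 = 38.5.

location 42.5, max distance 38.5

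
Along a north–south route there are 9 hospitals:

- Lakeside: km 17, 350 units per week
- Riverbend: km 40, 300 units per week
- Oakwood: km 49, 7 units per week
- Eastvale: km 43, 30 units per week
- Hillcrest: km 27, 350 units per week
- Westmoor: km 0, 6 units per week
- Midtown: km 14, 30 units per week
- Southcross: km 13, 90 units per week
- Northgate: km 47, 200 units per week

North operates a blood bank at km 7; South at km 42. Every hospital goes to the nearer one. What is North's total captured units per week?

The indifferent point is the midpoint (7+42)/2 = 24.5; hospitals left of it (closer to North at 7) go to North, those right go to South.
  Westmoor at 0 (w=6) → North
  Southcross at 13 (w=90) → North
  Midtown at 14 (w=30) → North
  Lakeside at 17 (w=350) → North
  Hillcrest at 27 (w=350) → South
  Riverbend at 40 (w=300) → South
  Eastvale at 43 (w=30) → South
  Northgate at 47 (w=200) → South
  Oakwood at 49 (w=7) → South
North captures 476; South captures 887.

476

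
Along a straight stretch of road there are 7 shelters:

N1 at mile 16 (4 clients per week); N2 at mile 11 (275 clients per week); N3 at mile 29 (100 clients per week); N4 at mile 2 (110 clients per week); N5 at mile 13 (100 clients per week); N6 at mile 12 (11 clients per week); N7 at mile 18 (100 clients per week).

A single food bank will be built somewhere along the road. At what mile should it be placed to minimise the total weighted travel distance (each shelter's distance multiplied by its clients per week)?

For a sum of weighted absolute distances on a line, the optimum is the weighted median (not the mean). Total weight W = 700; half-weight = 350.
Sort by position and accumulate weight:
  mile 2 (N4, w=110) → cum 110
  mile 11 (N2, w=275) → cum 385  ≥ 350 → median here
  mile 12 (N6, w=11) → cum 396
  mile 13 (N5, w=100) → cum 496
  mile 16 (N1, w=4) → cum 500
  mile 18 (N7, w=100) → cum 600
  mile 29 (N3, w=100) → cum 700
Optimal location: mile 11.

x = 11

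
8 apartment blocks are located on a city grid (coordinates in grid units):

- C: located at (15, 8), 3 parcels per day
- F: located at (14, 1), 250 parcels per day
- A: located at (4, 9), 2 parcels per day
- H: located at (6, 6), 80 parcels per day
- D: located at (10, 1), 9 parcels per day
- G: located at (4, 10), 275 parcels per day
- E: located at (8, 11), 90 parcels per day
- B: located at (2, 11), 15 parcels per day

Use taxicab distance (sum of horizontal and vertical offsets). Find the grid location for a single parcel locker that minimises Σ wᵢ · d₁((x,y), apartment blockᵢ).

Manhattan distance separates: Σwᵢ(|x−xᵢ|+|y−yᵢ|) = Σwᵢ|x−xᵢ| + Σwᵢ|y−yᵢ|, so x and y are optimised independently as 1-D weighted medians.
Total weight W = 724; half = 362.
x-coordinate, sorted with cumulative weight:
  x=2 (B, w=15) cum 15
  x=4 (A, w=2) cum 17
  x=4 (G, w=275) cum 292
  x=6 (H, w=80) cum 372  ← median
  x=8 (E, w=90) cum 462
  x=10 (D, w=9) cum 471
  x=14 (F, w=250) cum 721
  x=15 (C, w=3) cum 724
⇒ x* = 6
y-coordinate, sorted with cumulative weight:
  y=1 (F, w=250) cum 250
  y=1 (D, w=9) cum 259
  y=6 (H, w=80) cum 339
  y=8 (C, w=3) cum 342
  y=9 (A, w=2) cum 344
  y=10 (G, w=275) cum 619  ← median
  y=11 (E, w=90) cum 709
  y=11 (B, w=15) cum 724
⇒ y* = 10

(6, 10)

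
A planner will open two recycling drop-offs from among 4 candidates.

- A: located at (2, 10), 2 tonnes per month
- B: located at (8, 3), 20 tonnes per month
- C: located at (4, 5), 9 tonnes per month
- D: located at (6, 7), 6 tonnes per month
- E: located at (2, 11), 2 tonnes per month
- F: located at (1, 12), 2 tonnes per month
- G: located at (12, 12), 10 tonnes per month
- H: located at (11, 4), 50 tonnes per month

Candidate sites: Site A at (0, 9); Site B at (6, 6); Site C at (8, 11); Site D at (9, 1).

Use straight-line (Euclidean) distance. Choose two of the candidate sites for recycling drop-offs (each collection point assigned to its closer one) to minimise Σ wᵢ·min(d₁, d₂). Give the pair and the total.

{Site B, Site D}, total 375.7

Evaluate every pair (each demand assigned to the nearer of the two):
  {Site B, Site D}: total = 375.7
  {Site C, Site D}: total = 389.0
  {Site A, Site D}: total = 444.3
  {Site B, Site C}: total = 446.2
  {Site A, Site B}: total = 468.8
  {Site A, Site C}: total = 676.2
Best pair: {Site B, Site D} with total 375.7.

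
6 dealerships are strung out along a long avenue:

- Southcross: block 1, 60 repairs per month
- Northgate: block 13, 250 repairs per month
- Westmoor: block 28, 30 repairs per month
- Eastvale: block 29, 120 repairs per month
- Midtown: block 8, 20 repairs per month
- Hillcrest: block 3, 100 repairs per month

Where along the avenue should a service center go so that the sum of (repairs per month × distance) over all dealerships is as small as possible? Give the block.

x = 13

For a sum of weighted absolute distances on a line, the optimum is the weighted median (not the mean). Total weight W = 580; half-weight = 290.
Sort by position and accumulate weight:
  block 1 (Southcross, w=60) → cum 60
  block 3 (Hillcrest, w=100) → cum 160
  block 8 (Midtown, w=20) → cum 180
  block 13 (Northgate, w=250) → cum 430  ≥ 290 → median here
  block 28 (Westmoor, w=30) → cum 460
  block 29 (Eastvale, w=120) → cum 580
Optimal location: block 13.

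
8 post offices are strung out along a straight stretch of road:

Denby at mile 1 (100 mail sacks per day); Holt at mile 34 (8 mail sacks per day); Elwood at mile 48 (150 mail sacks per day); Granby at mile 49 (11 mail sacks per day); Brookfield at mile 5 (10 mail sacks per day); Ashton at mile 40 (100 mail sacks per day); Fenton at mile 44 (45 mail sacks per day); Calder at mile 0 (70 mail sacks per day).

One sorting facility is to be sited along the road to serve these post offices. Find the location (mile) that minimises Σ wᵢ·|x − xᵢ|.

x = 40

For a sum of weighted absolute distances on a line, the optimum is the weighted median (not the mean). Total weight W = 494; half-weight = 247.
Sort by position and accumulate weight:
  mile 0 (Calder, w=70) → cum 70
  mile 1 (Denby, w=100) → cum 170
  mile 5 (Brookfield, w=10) → cum 180
  mile 34 (Holt, w=8) → cum 188
  mile 40 (Ashton, w=100) → cum 288  ≥ 247 → median here
  mile 44 (Fenton, w=45) → cum 333
  mile 48 (Elwood, w=150) → cum 483
  mile 49 (Granby, w=11) → cum 494
Optimal location: mile 40.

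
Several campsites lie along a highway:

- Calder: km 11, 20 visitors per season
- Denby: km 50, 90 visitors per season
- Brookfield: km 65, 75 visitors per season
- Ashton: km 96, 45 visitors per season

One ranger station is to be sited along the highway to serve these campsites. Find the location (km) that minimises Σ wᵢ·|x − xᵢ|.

For a sum of weighted absolute distances on a line, the optimum is the weighted median (not the mean). Total weight W = 230; half-weight = 115.
Sort by position and accumulate weight:
  km 11 (Calder, w=20) → cum 20
  km 50 (Denby, w=90) → cum 110
  km 65 (Brookfield, w=75) → cum 185  ≥ 115 → median here
  km 96 (Ashton, w=45) → cum 230
Optimal location: km 65.

x = 65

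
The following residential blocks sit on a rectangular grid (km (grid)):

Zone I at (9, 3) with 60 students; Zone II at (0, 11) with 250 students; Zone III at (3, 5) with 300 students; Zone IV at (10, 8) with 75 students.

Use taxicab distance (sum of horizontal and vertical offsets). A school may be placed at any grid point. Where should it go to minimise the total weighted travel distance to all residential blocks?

Manhattan distance separates: Σwᵢ(|x−xᵢ|+|y−yᵢ|) = Σwᵢ|x−xᵢ| + Σwᵢ|y−yᵢ|, so x and y are optimised independently as 1-D weighted medians.
Total weight W = 685; half = 342.5.
x-coordinate, sorted with cumulative weight:
  x=0 (Zone II, w=250) cum 250
  x=3 (Zone III, w=300) cum 550  ← median
  x=9 (Zone I, w=60) cum 610
  x=10 (Zone IV, w=75) cum 685
⇒ x* = 3
y-coordinate, sorted with cumulative weight:
  y=3 (Zone I, w=60) cum 60
  y=5 (Zone III, w=300) cum 360  ← median
  y=8 (Zone IV, w=75) cum 435
  y=11 (Zone II, w=250) cum 685
⇒ y* = 5

(3, 5)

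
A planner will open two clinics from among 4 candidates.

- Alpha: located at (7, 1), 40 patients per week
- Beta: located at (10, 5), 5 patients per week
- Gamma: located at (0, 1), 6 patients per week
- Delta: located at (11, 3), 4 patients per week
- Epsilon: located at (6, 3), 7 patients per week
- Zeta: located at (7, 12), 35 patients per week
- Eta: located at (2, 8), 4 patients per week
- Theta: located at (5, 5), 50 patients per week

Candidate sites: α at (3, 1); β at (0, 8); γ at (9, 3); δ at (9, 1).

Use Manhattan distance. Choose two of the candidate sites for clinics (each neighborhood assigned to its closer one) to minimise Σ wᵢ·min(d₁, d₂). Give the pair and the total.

{γ, δ}, total 911

Evaluate every pair (each demand assigned to the nearer of the two):
  {γ, δ}: total = 911
  {α, γ}: total = 939
  {β, γ}: total = 939
  {α, δ}: total = 961
  {β, δ}: total = 991
  {α, β}: total = 1001
Best pair: {γ, δ} with total 911.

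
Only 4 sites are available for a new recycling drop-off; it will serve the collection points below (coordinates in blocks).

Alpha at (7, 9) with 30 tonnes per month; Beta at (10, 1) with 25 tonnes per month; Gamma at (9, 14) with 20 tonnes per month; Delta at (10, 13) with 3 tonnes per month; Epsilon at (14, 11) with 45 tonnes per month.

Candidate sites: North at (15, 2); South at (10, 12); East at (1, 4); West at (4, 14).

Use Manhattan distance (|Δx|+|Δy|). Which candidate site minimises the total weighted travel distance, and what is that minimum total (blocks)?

Total weighted distance at each candidate:
  North (15, 2): total = 1458
  South (10, 12): total = 743
  East (1, 4): total = 1944
  West (4, 14): total = 1421
Minimum is at South with total 743 blocks.

South, total 743 blocks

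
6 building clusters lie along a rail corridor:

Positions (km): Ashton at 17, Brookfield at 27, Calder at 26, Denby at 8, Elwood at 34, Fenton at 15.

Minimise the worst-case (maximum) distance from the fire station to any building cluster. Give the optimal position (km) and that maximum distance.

The 1-center on a line is the midpoint of the two extreme points: leftmost at 8, rightmost at 34.
Optimal location = (8 + 34)/2 = 21; maximum distance = (34 − 8)/2 = 13.

location 21, max distance 13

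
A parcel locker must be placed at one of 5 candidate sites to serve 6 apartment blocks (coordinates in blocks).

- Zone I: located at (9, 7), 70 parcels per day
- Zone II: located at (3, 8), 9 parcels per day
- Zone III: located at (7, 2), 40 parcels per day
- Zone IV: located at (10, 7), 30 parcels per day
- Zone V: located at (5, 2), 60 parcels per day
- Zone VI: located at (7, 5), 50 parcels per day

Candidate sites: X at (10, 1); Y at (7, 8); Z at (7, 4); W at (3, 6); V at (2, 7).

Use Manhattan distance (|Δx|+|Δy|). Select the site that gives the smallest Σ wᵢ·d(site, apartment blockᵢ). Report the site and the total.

Total weighted distance at each candidate:
  X (10, 1): total = 1666
  Y (7, 8): total = 1236
  Z (7, 4): total = 972
  W (3, 6): total = 1678
  V (2, 7): total = 1978
Minimum is at Z with total 972 blocks.

Z, total 972 blocks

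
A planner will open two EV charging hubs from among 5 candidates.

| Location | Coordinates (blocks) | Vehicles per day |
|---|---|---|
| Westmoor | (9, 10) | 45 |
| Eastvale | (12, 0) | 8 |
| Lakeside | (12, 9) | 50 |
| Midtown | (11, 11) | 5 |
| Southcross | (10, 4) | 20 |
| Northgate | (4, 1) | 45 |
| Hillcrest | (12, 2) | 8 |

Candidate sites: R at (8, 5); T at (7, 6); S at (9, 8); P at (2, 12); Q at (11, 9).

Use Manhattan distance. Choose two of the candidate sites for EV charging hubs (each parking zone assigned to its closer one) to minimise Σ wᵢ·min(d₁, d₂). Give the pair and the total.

Evaluate every pair (each demand assigned to the nearer of the two):
  {R, Q}: total = 743
  {T, Q}: total = 799
  {R, S}: total = 863
  {S, Q}: total = 934
  {T, S}: total = 935
  {P, Q}: total = 1044
  {S, P}: total = 1115
  {R, T}: total = 1263
  {R, P}: total = 1263
  {T, P}: total = 1335
Best pair: {R, Q} with total 743.

{R, Q}, total 743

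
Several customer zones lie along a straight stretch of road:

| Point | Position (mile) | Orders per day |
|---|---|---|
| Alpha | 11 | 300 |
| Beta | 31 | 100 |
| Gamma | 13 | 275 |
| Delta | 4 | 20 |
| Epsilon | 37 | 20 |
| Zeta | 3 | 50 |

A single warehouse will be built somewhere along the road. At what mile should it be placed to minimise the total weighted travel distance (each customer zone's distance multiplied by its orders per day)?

For a sum of weighted absolute distances on a line, the optimum is the weighted median (not the mean). Total weight W = 765; half-weight = 382.5.
Sort by position and accumulate weight:
  mile 3 (Zeta, w=50) → cum 50
  mile 4 (Delta, w=20) → cum 70
  mile 11 (Alpha, w=300) → cum 370
  mile 13 (Gamma, w=275) → cum 645  ≥ 382.5 → median here
  mile 31 (Beta, w=100) → cum 745
  mile 37 (Epsilon, w=20) → cum 765
Optimal location: mile 13.

x = 13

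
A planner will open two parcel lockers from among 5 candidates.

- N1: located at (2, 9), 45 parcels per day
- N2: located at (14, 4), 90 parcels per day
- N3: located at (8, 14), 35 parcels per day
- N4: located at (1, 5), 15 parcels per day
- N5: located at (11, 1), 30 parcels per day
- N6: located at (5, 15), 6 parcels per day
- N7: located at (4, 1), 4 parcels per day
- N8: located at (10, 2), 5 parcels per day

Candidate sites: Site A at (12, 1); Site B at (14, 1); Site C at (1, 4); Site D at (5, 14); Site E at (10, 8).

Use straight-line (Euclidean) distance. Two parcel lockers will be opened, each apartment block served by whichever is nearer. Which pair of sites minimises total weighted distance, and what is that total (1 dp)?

Evaluate every pair (each demand assigned to the nearer of the two):
  {Site A, Site D}: total = 918.8
  {Site B, Site D}: total = 941.7
  {Site A, Site C}: total = 1124.6
  {Site B, Site C}: total = 1139.5
  {Site A, Site E}: total = 1175.8
  {Site B, Site E}: total = 1195.6
  {Site C, Site E}: total = 1285.6
  {Site D, Site E}: total = 1303.8
  {Site A, Site B}: total = 1665.0
  {Site C, Site D}: total = 1901.7
Best pair: {Site A, Site D} with total 918.8.

{Site A, Site D}, total 918.8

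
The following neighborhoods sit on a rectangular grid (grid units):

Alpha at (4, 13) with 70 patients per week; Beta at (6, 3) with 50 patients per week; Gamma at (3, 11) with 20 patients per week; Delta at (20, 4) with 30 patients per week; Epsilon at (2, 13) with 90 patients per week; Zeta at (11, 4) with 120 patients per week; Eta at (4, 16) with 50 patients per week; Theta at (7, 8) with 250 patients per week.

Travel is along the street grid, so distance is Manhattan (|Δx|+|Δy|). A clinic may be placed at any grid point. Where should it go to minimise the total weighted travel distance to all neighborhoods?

Manhattan distance separates: Σwᵢ(|x−xᵢ|+|y−yᵢ|) = Σwᵢ|x−xᵢ| + Σwᵢ|y−yᵢ|, so x and y are optimised independently as 1-D weighted medians.
Total weight W = 680; half = 340.
x-coordinate, sorted with cumulative weight:
  x=2 (Epsilon, w=90) cum 90
  x=3 (Gamma, w=20) cum 110
  x=4 (Alpha, w=70) cum 180
  x=4 (Eta, w=50) cum 230
  x=6 (Beta, w=50) cum 280
  x=7 (Theta, w=250) cum 530  ← median
  x=11 (Zeta, w=120) cum 650
  x=20 (Delta, w=30) cum 680
⇒ x* = 7
y-coordinate, sorted with cumulative weight:
  y=3 (Beta, w=50) cum 50
  y=4 (Delta, w=30) cum 80
  y=4 (Zeta, w=120) cum 200
  y=8 (Theta, w=250) cum 450  ← median
  y=11 (Gamma, w=20) cum 470
  y=13 (Alpha, w=70) cum 540
  y=13 (Epsilon, w=90) cum 630
  y=16 (Eta, w=50) cum 680
⇒ y* = 8

(7, 8)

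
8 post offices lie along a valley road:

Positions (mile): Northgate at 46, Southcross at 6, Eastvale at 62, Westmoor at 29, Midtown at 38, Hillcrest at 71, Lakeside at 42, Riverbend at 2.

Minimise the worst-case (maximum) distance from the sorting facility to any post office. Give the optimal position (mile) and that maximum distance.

The 1-center on a line is the midpoint of the two extreme points: leftmost at 2, rightmost at 71.
Optimal location = (2 + 71)/2 = 36.5; maximum distance = (71 − 2)/2 = 34.5.

location 36.5, max distance 34.5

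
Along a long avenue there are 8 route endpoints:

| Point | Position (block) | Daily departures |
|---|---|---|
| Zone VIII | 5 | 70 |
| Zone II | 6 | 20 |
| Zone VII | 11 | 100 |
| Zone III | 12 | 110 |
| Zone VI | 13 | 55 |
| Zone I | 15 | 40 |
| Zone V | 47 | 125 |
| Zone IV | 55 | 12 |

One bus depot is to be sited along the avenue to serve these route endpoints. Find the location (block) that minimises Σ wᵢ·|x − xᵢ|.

For a sum of weighted absolute distances on a line, the optimum is the weighted median (not the mean). Total weight W = 532; half-weight = 266.
Sort by position and accumulate weight:
  block 5 (Zone VIII, w=70) → cum 70
  block 6 (Zone II, w=20) → cum 90
  block 11 (Zone VII, w=100) → cum 190
  block 12 (Zone III, w=110) → cum 300  ≥ 266 → median here
  block 13 (Zone VI, w=55) → cum 355
  block 15 (Zone I, w=40) → cum 395
  block 47 (Zone V, w=125) → cum 520
  block 55 (Zone IV, w=12) → cum 532
Optimal location: block 12.

x = 12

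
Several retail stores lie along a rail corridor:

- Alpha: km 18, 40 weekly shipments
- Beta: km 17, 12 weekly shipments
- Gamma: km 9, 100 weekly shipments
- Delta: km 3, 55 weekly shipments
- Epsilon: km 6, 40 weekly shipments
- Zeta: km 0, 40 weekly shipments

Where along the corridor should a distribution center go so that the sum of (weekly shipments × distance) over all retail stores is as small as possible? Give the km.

For a sum of weighted absolute distances on a line, the optimum is the weighted median (not the mean). Total weight W = 287; half-weight = 143.5.
Sort by position and accumulate weight:
  km 0 (Zeta, w=40) → cum 40
  km 3 (Delta, w=55) → cum 95
  km 6 (Epsilon, w=40) → cum 135
  km 9 (Gamma, w=100) → cum 235  ≥ 143.5 → median here
  km 17 (Beta, w=12) → cum 247
  km 18 (Alpha, w=40) → cum 287
Optimal location: km 9.

x = 9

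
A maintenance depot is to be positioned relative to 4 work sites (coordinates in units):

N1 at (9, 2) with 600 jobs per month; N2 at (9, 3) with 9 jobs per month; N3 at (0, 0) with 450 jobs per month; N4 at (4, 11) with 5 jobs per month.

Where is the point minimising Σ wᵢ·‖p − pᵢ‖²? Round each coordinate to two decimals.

The minimiser of Σwᵢ‖p−pᵢ‖² is the weighted centroid p* = (Σwᵢpᵢ)/(Σwᵢ).
Σwᵢ = 1064.
Σwᵢxᵢ = 600·9 + 9·9 + 450·0 + 5·4 = 5501.
Σwᵢyᵢ = 600·2 + 9·3 + 450·0 + 5·11 = 1282.
x* = 5501/1064 = 5.17, y* = 1282/1064 = 1.20.

(5.17, 1.20)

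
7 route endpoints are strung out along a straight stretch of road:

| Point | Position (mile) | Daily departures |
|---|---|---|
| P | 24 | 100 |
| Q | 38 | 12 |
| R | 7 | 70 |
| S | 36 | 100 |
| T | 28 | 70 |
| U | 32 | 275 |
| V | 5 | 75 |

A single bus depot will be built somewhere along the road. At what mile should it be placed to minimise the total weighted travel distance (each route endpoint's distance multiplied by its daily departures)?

For a sum of weighted absolute distances on a line, the optimum is the weighted median (not the mean). Total weight W = 702; half-weight = 351.
Sort by position and accumulate weight:
  mile 5 (V, w=75) → cum 75
  mile 7 (R, w=70) → cum 145
  mile 24 (P, w=100) → cum 245
  mile 28 (T, w=70) → cum 315
  mile 32 (U, w=275) → cum 590  ≥ 351 → median here
  mile 36 (S, w=100) → cum 690
  mile 38 (Q, w=12) → cum 702
Optimal location: mile 32.

x = 32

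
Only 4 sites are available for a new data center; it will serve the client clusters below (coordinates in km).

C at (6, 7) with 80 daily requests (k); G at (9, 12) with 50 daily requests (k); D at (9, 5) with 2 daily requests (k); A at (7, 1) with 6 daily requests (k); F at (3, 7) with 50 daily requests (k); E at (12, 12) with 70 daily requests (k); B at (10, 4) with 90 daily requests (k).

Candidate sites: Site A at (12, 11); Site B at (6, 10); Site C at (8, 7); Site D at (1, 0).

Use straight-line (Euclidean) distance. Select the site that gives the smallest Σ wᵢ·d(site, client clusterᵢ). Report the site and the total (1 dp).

Total weighted distance at each candidate:
  Site A (12, 11): total = 2033.2
  Site B (6, 10): total = 1790.1
  Site C (8, 7): total = 1478.6
  Site D (1, 0): total = 3854.6
Minimum is at Site C with total 1478.6 km.

Site C, total 1478.6 km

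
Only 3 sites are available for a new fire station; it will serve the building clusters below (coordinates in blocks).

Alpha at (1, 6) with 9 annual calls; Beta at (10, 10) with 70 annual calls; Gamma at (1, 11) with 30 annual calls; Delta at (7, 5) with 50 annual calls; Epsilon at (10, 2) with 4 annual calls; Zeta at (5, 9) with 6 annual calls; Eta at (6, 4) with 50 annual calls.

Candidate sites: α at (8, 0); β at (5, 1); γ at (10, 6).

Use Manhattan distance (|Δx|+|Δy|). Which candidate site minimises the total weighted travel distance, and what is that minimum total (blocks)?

Total weighted distance at each candidate:
  α (8, 0): total = 2185
  β (5, 1): total = 2053
  γ (10, 6): total = 1345
Minimum is at γ with total 1345 blocks.

γ, total 1345 blocks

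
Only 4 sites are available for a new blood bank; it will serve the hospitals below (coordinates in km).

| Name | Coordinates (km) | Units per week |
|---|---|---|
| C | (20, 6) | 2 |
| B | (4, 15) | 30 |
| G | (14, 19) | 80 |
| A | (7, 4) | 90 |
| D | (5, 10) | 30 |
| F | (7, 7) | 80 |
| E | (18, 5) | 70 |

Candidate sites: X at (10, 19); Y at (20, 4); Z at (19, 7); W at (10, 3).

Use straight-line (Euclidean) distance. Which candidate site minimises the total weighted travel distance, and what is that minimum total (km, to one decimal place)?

W, total 3262.7 km

Total weighted distance at each candidate:
  X (10, 19): total = 4373.0
  Y (20, 4): total = 4757.5
  Z (19, 7): total = 4212.1
  W (10, 3): total = 3262.7
Minimum is at W with total 3262.7 km.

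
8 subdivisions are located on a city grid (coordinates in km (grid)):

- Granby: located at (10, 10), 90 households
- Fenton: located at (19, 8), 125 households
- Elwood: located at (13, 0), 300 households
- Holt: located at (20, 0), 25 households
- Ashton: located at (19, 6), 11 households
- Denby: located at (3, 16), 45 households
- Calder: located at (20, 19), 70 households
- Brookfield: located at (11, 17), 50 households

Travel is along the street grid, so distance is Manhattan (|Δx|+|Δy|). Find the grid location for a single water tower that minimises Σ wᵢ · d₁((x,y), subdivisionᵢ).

Manhattan distance separates: Σwᵢ(|x−xᵢ|+|y−yᵢ|) = Σwᵢ|x−xᵢ| + Σwᵢ|y−yᵢ|, so x and y are optimised independently as 1-D weighted medians.
Total weight W = 716; half = 358.
x-coordinate, sorted with cumulative weight:
  x=3 (Denby, w=45) cum 45
  x=10 (Granby, w=90) cum 135
  x=11 (Brookfield, w=50) cum 185
  x=13 (Elwood, w=300) cum 485  ← median
  x=19 (Fenton, w=125) cum 610
  x=19 (Ashton, w=11) cum 621
  x=20 (Holt, w=25) cum 646
  x=20 (Calder, w=70) cum 716
⇒ x* = 13
y-coordinate, sorted with cumulative weight:
  y=0 (Elwood, w=300) cum 300
  y=0 (Holt, w=25) cum 325
  y=6 (Ashton, w=11) cum 336
  y=8 (Fenton, w=125) cum 461  ← median
  y=10 (Granby, w=90) cum 551
  y=16 (Denby, w=45) cum 596
  y=17 (Brookfield, w=50) cum 646
  y=19 (Calder, w=70) cum 716
⇒ y* = 8

(13, 8)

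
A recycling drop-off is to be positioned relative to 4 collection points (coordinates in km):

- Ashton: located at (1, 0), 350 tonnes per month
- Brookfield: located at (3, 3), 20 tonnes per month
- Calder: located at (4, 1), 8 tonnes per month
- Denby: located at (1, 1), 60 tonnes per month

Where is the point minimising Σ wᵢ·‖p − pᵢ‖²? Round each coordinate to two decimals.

The minimiser of Σwᵢ‖p−pᵢ‖² is the weighted centroid p* = (Σwᵢpᵢ)/(Σwᵢ).
Σwᵢ = 438.
Σwᵢxᵢ = 350·1 + 20·3 + 8·4 + 60·1 = 502.
Σwᵢyᵢ = 350·0 + 20·3 + 8·1 + 60·1 = 128.
x* = 502/438 = 1.15, y* = 128/438 = 0.29.

(1.15, 0.29)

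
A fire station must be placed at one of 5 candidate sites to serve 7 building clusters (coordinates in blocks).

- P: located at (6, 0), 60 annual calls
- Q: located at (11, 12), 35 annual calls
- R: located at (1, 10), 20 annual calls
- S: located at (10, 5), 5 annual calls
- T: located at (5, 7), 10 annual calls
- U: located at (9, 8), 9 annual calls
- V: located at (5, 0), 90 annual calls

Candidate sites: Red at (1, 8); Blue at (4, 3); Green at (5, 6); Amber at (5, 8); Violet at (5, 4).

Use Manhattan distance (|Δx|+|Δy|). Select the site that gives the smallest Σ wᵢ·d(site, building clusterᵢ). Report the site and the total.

Violet, total 1482 blocks

Total weighted distance at each candidate:
  Red (1, 8): total = 2572
  Blue (4, 3): total = 1600
  Green (5, 6): total = 1634
  Amber (5, 8): total = 1816
  Violet (5, 4): total = 1482
Minimum is at Violet with total 1482 blocks.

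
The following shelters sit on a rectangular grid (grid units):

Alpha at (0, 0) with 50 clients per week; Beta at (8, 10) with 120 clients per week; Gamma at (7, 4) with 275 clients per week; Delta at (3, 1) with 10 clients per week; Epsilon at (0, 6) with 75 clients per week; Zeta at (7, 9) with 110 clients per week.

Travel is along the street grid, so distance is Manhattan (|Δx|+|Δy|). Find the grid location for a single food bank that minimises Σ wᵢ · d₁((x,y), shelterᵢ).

Manhattan distance separates: Σwᵢ(|x−xᵢ|+|y−yᵢ|) = Σwᵢ|x−xᵢ| + Σwᵢ|y−yᵢ|, so x and y are optimised independently as 1-D weighted medians.
Total weight W = 640; half = 320.
x-coordinate, sorted with cumulative weight:
  x=0 (Alpha, w=50) cum 50
  x=0 (Epsilon, w=75) cum 125
  x=3 (Delta, w=10) cum 135
  x=7 (Gamma, w=275) cum 410  ← median
  x=7 (Zeta, w=110) cum 520
  x=8 (Beta, w=120) cum 640
⇒ x* = 7
y-coordinate, sorted with cumulative weight:
  y=0 (Alpha, w=50) cum 50
  y=1 (Delta, w=10) cum 60
  y=4 (Gamma, w=275) cum 335  ← median
  y=6 (Epsilon, w=75) cum 410
  y=9 (Zeta, w=110) cum 520
  y=10 (Beta, w=120) cum 640
⇒ y* = 4

(7, 4)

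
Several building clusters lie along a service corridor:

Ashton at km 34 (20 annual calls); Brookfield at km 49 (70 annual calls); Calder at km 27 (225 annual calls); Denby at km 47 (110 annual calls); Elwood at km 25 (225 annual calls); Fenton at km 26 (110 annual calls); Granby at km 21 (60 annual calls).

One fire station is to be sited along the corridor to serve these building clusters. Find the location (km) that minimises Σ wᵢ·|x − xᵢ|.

For a sum of weighted absolute distances on a line, the optimum is the weighted median (not the mean). Total weight W = 820; half-weight = 410.
Sort by position and accumulate weight:
  km 21 (Granby, w=60) → cum 60
  km 25 (Elwood, w=225) → cum 285
  km 26 (Fenton, w=110) → cum 395
  km 27 (Calder, w=225) → cum 620  ≥ 410 → median here
  km 34 (Ashton, w=20) → cum 640
  km 47 (Denby, w=110) → cum 750
  km 49 (Brookfield, w=70) → cum 820
Optimal location: km 27.

x = 27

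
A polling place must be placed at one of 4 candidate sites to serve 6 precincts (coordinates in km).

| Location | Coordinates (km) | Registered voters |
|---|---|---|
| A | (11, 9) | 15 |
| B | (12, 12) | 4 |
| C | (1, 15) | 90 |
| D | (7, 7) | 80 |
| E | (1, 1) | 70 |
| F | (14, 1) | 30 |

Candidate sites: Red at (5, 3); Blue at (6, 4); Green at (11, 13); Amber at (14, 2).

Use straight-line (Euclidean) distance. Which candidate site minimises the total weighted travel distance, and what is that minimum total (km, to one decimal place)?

Blue, total 2151.0 km

Total weighted distance at each candidate:
  Red (5, 3): total = 2258.7
  Blue (6, 4): total = 2151.0
  Green (11, 13): total = 3024.9
  Amber (14, 2): total = 3440.5
Minimum is at Blue with total 2151.0 km.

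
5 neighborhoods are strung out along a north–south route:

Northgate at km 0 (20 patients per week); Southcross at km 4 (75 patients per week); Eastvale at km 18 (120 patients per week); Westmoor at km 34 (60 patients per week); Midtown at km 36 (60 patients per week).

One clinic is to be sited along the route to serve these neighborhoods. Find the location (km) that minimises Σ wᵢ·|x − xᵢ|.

x = 18

For a sum of weighted absolute distances on a line, the optimum is the weighted median (not the mean). Total weight W = 335; half-weight = 167.5.
Sort by position and accumulate weight:
  km 0 (Northgate, w=20) → cum 20
  km 4 (Southcross, w=75) → cum 95
  km 18 (Eastvale, w=120) → cum 215  ≥ 167.5 → median here
  km 34 (Westmoor, w=60) → cum 275
  km 36 (Midtown, w=60) → cum 335
Optimal location: km 18.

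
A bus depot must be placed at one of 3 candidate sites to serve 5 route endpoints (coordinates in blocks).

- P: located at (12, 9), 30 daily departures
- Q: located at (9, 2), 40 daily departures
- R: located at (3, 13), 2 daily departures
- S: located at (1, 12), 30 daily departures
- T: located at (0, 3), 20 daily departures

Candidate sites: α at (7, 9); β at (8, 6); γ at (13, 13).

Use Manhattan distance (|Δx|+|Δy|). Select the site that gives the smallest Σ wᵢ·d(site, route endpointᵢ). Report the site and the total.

Total weighted distance at each candidate:
  α (7, 9): total = 1056
  β (8, 6): total = 1044
  γ (13, 13): total = 1620
Minimum is at β with total 1044 blocks.

β, total 1044 blocks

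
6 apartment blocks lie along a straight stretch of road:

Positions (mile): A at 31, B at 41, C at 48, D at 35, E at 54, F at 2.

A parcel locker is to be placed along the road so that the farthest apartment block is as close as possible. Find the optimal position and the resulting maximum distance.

The 1-center on a line is the midpoint of the two extreme points: leftmost at 2, rightmost at 54.
Optimal location = (2 + 54)/2 = 28; maximum distance = (54 − 2)/2 = 26.

location 28, max distance 26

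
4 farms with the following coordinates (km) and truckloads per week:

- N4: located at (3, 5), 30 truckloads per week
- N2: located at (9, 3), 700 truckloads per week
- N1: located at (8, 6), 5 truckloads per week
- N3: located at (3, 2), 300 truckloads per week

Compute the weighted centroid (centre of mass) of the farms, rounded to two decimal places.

(7.08, 2.78)

The minimiser of Σwᵢ‖p−pᵢ‖² is the weighted centroid p* = (Σwᵢpᵢ)/(Σwᵢ).
Σwᵢ = 1035.
Σwᵢxᵢ = 30·3 + 700·9 + 5·8 + 300·3 = 7330.
Σwᵢyᵢ = 30·5 + 700·3 + 5·6 + 300·2 = 2880.
x* = 7330/1035 = 7.08, y* = 2880/1035 = 2.78.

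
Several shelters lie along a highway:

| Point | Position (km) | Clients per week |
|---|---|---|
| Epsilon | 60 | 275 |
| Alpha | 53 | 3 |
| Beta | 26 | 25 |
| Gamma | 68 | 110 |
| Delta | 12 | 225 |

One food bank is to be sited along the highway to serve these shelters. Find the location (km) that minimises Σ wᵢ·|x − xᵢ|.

For a sum of weighted absolute distances on a line, the optimum is the weighted median (not the mean). Total weight W = 638; half-weight = 319.
Sort by position and accumulate weight:
  km 12 (Delta, w=225) → cum 225
  km 26 (Beta, w=25) → cum 250
  km 53 (Alpha, w=3) → cum 253
  km 60 (Epsilon, w=275) → cum 528  ≥ 319 → median here
  km 68 (Gamma, w=110) → cum 638
Optimal location: km 60.

x = 60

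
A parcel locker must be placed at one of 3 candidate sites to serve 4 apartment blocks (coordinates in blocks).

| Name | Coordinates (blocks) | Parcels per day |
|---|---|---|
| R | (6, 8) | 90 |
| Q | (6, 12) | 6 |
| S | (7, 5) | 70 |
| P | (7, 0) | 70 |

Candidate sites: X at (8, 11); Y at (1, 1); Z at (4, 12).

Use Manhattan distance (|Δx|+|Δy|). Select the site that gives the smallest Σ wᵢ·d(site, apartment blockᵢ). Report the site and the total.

X, total 1798 blocks

Total weighted distance at each candidate:
  X (8, 11): total = 1798
  Y (1, 1): total = 2366
  Z (4, 12): total = 2302
Minimum is at X with total 1798 blocks.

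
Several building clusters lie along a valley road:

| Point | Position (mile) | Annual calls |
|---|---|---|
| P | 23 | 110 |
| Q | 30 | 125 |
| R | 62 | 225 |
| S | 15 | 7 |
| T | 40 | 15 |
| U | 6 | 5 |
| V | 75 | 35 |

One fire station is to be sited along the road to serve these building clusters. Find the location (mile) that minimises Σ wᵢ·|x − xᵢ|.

x = 40

For a sum of weighted absolute distances on a line, the optimum is the weighted median (not the mean). Total weight W = 522; half-weight = 261.
Sort by position and accumulate weight:
  mile 6 (U, w=5) → cum 5
  mile 15 (S, w=7) → cum 12
  mile 23 (P, w=110) → cum 122
  mile 30 (Q, w=125) → cum 247
  mile 40 (T, w=15) → cum 262  ≥ 261 → median here
  mile 62 (R, w=225) → cum 487
  mile 75 (V, w=35) → cum 522
Optimal location: mile 40.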